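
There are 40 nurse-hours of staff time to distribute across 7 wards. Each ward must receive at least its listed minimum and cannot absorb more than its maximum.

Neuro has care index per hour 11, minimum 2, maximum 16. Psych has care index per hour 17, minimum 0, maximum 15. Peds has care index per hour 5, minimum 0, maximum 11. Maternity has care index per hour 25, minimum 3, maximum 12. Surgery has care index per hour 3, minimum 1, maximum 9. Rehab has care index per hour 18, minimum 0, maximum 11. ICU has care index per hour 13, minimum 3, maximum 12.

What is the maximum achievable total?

749

Meeting every minimum uses 2+0+0+3+1+0+3 = 9 nurse-hours, leaving 31.
Highest care index per hour first: Maternity 25 > Rehab 18 > Psych 17 > ICU 13 > Neuro 11 > Peds 5 > Surgery 3.
Maternity: +9 to 12 (cap) — 22 left.
Give Rehab 11 more to hit its cap of 11 — 11 left.
Psych: +11 (room for 15) → 11. Pool exhausted.
Total = 11×2 + 17×11 + 25×12 + 3×1 + 18×11 + 13×3 = 749.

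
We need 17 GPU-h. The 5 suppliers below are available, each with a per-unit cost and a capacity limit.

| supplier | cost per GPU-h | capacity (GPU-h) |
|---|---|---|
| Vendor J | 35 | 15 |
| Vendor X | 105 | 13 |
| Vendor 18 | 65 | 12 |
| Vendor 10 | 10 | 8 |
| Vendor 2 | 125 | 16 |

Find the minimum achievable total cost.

Cheapest first:
Vendor 10 (10): use full 8 ; 9 GPU-h to go.
Vendor J at 35: take 9 of its 15 ; requirement met.
Vendor 18, Vendor X, Vendor 2: unused.
Cost = 8×10 + 9×35 = 395.

395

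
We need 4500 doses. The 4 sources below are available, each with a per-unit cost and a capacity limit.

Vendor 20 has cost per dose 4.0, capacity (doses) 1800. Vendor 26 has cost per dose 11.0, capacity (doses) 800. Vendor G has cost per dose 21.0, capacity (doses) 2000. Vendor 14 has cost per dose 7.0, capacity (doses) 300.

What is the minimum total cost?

51700

Fill from the cheapest source first.
Vendor 20 at 4.0: take all 1800 doses ; 2700 still needed.
Vendor 14 (7.0): use full 300 ; 2400 doses to go.
Vendor 26 at 11.0: take all 800 doses ; 1600 still needed.
Vendor G at 21.0: take 1600 of its 2000 ; requirement met.
Cost = 1800×4.0 + 300×7.0 + 800×11.0 + 1600×21.0 = 51700.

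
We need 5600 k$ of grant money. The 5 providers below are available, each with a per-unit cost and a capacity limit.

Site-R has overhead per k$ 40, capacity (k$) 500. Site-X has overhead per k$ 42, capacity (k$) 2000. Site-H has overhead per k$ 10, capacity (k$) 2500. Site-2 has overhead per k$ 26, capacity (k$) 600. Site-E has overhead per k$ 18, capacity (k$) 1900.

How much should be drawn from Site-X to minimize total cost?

Fill from the cheapest provider first.
Site-H at 10: take all 2500 k$ — 3100 still needed.
Site-E at 18: take all 1900 k$ — 1200 still needed.
Take 600 from Site-2 at 26 — need 600 more.
Site-R at 40: take all 500 k$ — 100 still needed.
Site-X at 42: take 100 of its 2000 — requirement met.

100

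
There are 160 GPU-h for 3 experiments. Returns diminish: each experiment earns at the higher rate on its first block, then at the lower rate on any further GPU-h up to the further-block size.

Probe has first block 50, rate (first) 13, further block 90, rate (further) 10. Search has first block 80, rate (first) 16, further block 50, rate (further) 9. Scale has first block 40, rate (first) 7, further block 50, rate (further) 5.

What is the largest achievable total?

Rank every tier by rate: Search/first 16 > Probe/first 13 > Probe/second 10 > Search/second 9 > Scale/first 7 > Scale/second 5.
Search/first (16): +80 — 80 left.
Probe first at 13: fill all 50 — 30 left.
30 remain; put them into Probe second at 10.
Total = 16×80 + 13×50 + 10×30 = 2230.

2230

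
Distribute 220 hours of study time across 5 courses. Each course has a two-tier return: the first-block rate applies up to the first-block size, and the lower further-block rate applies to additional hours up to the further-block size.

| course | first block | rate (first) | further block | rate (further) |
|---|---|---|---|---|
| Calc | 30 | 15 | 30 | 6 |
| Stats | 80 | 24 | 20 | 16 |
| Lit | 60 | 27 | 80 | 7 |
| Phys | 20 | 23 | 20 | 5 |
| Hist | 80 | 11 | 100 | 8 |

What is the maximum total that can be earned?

4880

Treat each block as its own option and order by rate: Lit/T1 27 > Stats/T1 24 > Phys/T1 23 > Stats/T2 16 > Calc/T1 15 > Hist/T1 11 > Hist/T2 8 > Lit/T2 7 > Calc/T2 6 > Phys/T2 5.
Fill Lit T1 block (60 at 27) — 160 left.
Fill Stats T1 block (80 at 24) — 80 left.
Phys/T1 (23): +20 — 60 left.
Stats/T2 (16): +20 — 40 left.
Calc/T1 (15): +30 — 10 left.
Hist T1 at 11: only 10 left, fill 10.
Total = 27×60 + 24×80 + 23×20 + 16×20 + 15×30 + 11×10 = 4880.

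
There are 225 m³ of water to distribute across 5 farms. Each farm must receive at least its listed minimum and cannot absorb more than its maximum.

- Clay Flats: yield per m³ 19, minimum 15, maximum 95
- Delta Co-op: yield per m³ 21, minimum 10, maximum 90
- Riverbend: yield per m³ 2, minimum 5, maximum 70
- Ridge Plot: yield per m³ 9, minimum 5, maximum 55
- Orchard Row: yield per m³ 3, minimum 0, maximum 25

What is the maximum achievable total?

4020

Meeting every minimum uses 15+10+5+5+0 = 35 m³, leaving 190.
Order the farms by yield per m³: Delta Co-op 21 > Clay Flats 19 > Ridge Plot 9 > Orchard Row 3 > Riverbend 2.
Delta Co-op takes 80 more to reach its cap of 90 ; 110 left.
Clay Flats takes 80 more to reach its cap of 95 ; 30 left.
Only 30 left; Ridge Plot takes them to reach 35.
Total = 19×95 + 21×90 + 2×5 + 9×35 = 4020.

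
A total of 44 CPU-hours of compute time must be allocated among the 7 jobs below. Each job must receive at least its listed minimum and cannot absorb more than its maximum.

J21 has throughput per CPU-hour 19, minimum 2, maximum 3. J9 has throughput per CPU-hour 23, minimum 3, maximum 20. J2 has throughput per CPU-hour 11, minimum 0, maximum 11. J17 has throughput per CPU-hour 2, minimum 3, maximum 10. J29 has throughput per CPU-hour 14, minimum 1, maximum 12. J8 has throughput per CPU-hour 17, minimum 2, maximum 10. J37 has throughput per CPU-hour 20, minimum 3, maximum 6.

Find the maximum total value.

Meeting every minimum uses 2+3+0+3+1+2+3 = 14 CPU-hours, leaving 30.
Rank by throughput per CPU-hour: J9 23 > J37 20 > J21 19 > J8 17 > J29 14 > J2 11 > J17 2.
Give J9 17 more to hit its cap of 20 — 13 left.
J37 takes 3 more to reach its cap of 6 — 10 left.
J21 takes 1 more to reach its cap of 3 — 9 left.
J8 takes 8 more to reach its cap of 10 — 1 left.
J29: +1 (room for 11) → 2. Pool exhausted.
Total = 19×3 + 23×20 + 2×3 + 14×2 + 17×10 + 20×6 = 841.

841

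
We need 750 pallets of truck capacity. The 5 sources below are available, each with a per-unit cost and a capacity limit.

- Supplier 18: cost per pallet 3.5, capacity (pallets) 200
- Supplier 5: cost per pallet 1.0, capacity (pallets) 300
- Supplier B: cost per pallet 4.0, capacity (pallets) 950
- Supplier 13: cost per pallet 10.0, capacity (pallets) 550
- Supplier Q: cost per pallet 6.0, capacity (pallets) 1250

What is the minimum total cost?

2000

Cheapest first:
Supplier 5 (1.0): use full 300 → 450 pallets to go.
Supplier 18 (3.5): use full 200 → 250 pallets to go.
Supplier B (4.0): take the remaining 250 → done.
Supplier Q, Supplier 13: unused.
Cost = 300×1.0 + 200×3.5 + 250×4.0 = 2000.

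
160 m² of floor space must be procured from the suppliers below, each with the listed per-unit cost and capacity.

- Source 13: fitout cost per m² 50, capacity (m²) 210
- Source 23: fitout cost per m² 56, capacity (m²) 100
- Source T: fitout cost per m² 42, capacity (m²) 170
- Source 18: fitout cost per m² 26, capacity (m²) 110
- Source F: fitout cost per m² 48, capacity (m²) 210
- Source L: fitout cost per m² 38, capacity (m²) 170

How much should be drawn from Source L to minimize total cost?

50

Fill from the cheapest supplier first.
Source 18 (26): use full 110 → 50 m² to go.
Source L (38): take the remaining 50 → done.
Source T, Source F, Source 13, Source 23: unused.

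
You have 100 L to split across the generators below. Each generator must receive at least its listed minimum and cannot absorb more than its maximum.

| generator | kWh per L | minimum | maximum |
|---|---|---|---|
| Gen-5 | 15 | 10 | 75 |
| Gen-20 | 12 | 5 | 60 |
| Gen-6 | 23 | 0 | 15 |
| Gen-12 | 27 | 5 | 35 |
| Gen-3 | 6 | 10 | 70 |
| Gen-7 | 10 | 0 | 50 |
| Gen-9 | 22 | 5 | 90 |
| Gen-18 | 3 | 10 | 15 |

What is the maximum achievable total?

1920

Meeting every minimum uses 10+5+0+5+10+0+5+10 = 45 L, leaving 55.
Highest kWh per L first: Gen-12 27 > Gen-6 23 > Gen-9 22 > Gen-5 15 > Gen-20 12 > Gen-7 10 > Gen-3 6 > Gen-18 3.
Give Gen-12 30 more to hit its cap of 35 — 25 left.
Gen-6: +15 to 15 (cap) — 10 left.
Gen-9 has room for 85 more but only 10 remain, so it gets 15.
Total = 15×10 + 12×5 + 23×15 + 27×35 + 6×10 + 22×15 + 3×10 = 1920.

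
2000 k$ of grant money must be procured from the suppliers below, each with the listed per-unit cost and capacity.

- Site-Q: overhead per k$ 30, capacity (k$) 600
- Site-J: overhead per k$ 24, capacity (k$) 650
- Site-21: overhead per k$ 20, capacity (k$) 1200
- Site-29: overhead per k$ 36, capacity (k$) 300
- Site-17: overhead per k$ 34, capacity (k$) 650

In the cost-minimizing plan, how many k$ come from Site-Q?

150

Use suppliers in increasing cost order.
Site-21 (20): use full 1200 — 800 k$ to go.
Take 650 from Site-J at 24 — need 150 more.
Site-Q at 30: take 150 of its 600 — requirement met.
Site-17, Site-29: unused.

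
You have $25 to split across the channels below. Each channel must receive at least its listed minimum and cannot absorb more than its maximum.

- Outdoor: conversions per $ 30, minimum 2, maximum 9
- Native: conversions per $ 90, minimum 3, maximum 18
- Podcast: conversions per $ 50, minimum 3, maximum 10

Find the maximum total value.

1930

Meeting every minimum uses 2+3+3 = 8 $, leaving 17.
Order the channels by conversions per $: Native 90 > Podcast 50 > Outdoor 30.
Native takes 15 more to reach its cap of 18 → 2 left.
Podcast: +2 (room for 7) → 5. Pool exhausted.
Total = 30×2 + 90×18 + 50×5 = 1930.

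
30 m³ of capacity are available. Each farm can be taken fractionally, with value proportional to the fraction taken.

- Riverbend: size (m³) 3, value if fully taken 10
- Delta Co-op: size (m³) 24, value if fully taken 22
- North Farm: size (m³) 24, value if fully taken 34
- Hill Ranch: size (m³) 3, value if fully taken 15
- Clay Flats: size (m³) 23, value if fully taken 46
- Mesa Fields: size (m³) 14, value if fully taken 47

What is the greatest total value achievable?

Best value per unit of size first: Hill Ranch 15/3≈5, Mesa Fields 47/14≈3.36, Riverbend 10/3≈3.33, Clay Flats 46/23≈2, North Farm 34/24≈1.42, Delta Co-op 22/24≈0.917.
All 3 m³ of Hill Ranch fit (value 15) ; 27 remain.
All 14 m³ of Mesa Fields fit (value 47) ; 13 remain.
All 3 m³ of Riverbend fit (value 10) ; 10 remain.
Fill the last 10 m³ with part of Clay Flats: 10/23 of it earns 20.
Total value = 92.

92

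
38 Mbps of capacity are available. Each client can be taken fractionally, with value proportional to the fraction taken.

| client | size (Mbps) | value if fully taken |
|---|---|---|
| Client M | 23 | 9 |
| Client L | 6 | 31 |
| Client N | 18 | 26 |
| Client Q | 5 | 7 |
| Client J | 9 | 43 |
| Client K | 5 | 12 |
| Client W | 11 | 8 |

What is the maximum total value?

Sort by value density: Client L 31/6≈5.17, Client J 43/9≈4.78, Client K 12/5≈2.4, Client N 26/18≈1.44, Client Q 7/5≈1.4, Client W 8/11≈0.727, Client M 9/23≈0.391.
All 6 Mbps of Client L fit (value 31) → 32 remain.
Take all of Client J (9 Mbps, value 43) → 23 Mbps left.
All 5 Mbps of Client K fit (value 12) → 18 remain.
Client N: take in full, 18 Mbps for value 26 → 0 left.
Total value = 112.

112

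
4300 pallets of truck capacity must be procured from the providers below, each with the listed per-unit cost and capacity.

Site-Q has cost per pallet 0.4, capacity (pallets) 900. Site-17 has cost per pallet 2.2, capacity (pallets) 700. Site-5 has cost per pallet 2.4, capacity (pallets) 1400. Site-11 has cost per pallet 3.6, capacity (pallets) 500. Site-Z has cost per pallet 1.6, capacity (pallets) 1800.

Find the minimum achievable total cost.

6940

Use providers in increasing cost order.
Take 900 from Site-Q at 0.4 — need 3400 more.
Site-Z at 1.6: take all 1800 pallets — 1600 still needed.
Site-17 at 2.2: take all 700 pallets — 900 still needed.
Take 900 from Site-5 at 2.4 to finish.
Site-11: unused.
Cost = 900×0.4 + 1800×1.6 + 700×2.2 + 900×2.4 = 6940.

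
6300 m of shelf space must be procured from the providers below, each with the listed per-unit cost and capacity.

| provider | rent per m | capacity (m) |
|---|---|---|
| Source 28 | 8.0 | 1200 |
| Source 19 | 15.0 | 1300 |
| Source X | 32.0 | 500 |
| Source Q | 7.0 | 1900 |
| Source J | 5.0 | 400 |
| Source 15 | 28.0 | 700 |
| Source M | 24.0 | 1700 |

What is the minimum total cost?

Fill from the cheapest provider first.
Source J (5.0): use full 400 → 5900 m to go.
Source Q (7.0): use full 1900 → 4000 m to go.
Take 1200 from Source 28 at 8.0 → need 2800 more.
Source 19 (15.0): use full 1300 → 1500 m to go.
Take 1500 from Source M at 24.0 to finish.
Source 15, Source X: unused.
Cost = 400×5.0 + 1900×7.0 + 1200×8.0 + 1300×15.0 + 1500×24.0 = 80400.

80400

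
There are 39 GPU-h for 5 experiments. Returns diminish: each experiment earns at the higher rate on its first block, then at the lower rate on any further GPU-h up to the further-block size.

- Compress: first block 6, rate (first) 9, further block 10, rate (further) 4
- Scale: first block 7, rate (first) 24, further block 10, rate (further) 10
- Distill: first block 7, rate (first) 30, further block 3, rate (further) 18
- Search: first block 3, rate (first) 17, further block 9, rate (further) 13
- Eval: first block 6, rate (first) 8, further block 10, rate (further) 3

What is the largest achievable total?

Order all 10 blocks by rate: Distill/tier1 30 > Scale/tier1 24 > Distill/tier2 18 > Search/tier1 17 > Search/tier2 13 > Scale/tier2 10 > Compress/tier1 9 > Eval/tier1 8 > Compress/tier2 4 > Eval/tier2 3.
Distill/tier1 (30): +7 → 32 left.
Fill Scale tier1 block (7 at 24) → 25 left.
Distill/tier2 (18): +3 → 22 left.
Fill Search tier1 block (3 at 17) → 19 left.
Search tier2 at 13: fill all 9 → 10 left.
Scale/tier2 (10): +10 → 0 left.
Total = 30×7 + 24×7 + 18×3 + 17×3 + 13×9 + 10×10 = 700.

700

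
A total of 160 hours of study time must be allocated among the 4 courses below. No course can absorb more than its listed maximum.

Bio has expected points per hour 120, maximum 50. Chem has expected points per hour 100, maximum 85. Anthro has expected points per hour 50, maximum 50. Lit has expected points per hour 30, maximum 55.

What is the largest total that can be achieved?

Highest expected points per hour first: Bio 120 > Chem 100 > Anthro 50 > Lit 30.
Give Bio 50 to hit its cap of 50 ; 110 left.
Chem: +85 to 85 (cap) ; 25 left.
Only 25 left; Anthro takes them to reach 25.
Total = 120×50 + 100×85 + 50×25 = 15750.

15750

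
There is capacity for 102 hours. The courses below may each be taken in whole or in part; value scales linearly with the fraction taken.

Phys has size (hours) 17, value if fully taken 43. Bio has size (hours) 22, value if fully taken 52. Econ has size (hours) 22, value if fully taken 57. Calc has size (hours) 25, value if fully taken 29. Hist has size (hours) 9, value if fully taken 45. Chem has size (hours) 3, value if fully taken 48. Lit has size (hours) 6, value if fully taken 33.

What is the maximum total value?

Sort by value density: Chem 48/3≈16, Lit 33/6≈5.5, Hist 45/9≈5, Econ 57/22≈2.59, Phys 43/17≈2.53, Bio 52/22≈2.36, Calc 29/25≈1.16.
Chem: take in full, 3 hours for value 48 ; 99 left.
Lit: take in full, 6 hours for value 33 ; 93 left.
Hist: take in full, 9 hours for value 45 ; 84 left.
All 22 hours of Econ fit (value 57) ; 62 remain.
Phys: take in full, 17 hours for value 43 ; 45 left.
Bio: take in full, 22 hours for value 52 ; 23 left.
Fill the last 23 hours with part of Calc: 23/25 of it earns 26.68.
Total value = 304.68.

304.68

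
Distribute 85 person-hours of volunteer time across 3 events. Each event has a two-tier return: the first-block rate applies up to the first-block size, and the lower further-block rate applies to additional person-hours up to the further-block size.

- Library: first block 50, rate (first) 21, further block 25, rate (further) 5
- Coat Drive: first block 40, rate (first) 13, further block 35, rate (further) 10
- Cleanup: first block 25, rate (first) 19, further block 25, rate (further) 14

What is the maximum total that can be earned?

Rank every tier by rate: Library/tier1 21 > Cleanup/tier1 19 > Cleanup/tier2 14 > Coat Drive/tier1 13 > Coat Drive/tier2 10 > Library/tier2 5.
Fill Library tier1 block (50 at 21) → 35 left.
Fill Cleanup tier1 block (25 at 19) → 10 left.
Cleanup tier2 at 14: only 10 left, fill 10.
Total = 21×50 + 19×25 + 14×10 = 1665.

1665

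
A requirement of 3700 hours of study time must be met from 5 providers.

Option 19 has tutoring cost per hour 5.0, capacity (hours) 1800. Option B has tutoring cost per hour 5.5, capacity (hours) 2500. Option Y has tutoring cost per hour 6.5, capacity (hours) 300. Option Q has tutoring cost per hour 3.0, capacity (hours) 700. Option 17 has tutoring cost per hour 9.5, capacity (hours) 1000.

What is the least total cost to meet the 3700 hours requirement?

17700

Use providers in increasing cost order.
Option Q (3.0): use full 700 ; 3000 hours to go.
Take 1800 from Option 19 at 5.0 ; need 1200 more.
Option B (5.5): take the remaining 1200 ; done.
Option Y, Option 17: unused.
Cost = 700×3.0 + 1800×5.0 + 1200×5.5 = 17700.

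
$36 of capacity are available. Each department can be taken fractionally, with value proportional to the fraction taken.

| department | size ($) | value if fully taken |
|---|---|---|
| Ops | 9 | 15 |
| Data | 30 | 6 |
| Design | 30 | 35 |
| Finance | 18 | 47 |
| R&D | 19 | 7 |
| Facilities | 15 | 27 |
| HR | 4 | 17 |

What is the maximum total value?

89.2

Best value per unit of size first: HR 17/4≈4.25, Finance 47/18≈2.61, Facilities 27/15≈1.8, Ops 15/9≈1.67, Design 35/30≈1.17, R&D 7/19≈0.368, Data 6/30≈0.2.
All 4 $ of HR fit (value 17) ; 32 remain.
All 18 $ of Finance fit (value 47) ; 14 remain.
Fill the last 14 $ with part of Facilities: 14/15 of it earns 25.2.
Total value = 89.2.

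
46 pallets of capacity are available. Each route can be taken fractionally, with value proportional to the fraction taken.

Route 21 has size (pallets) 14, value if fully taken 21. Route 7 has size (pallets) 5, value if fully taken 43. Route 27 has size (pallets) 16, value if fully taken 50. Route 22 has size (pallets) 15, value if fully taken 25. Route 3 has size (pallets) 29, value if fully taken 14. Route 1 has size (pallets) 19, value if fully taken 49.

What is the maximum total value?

Sort by value density: Route 7 43/5≈8.6, Route 27 50/16≈3.12, Route 1 49/19≈2.58, Route 22 25/15≈1.67, Route 21 21/14≈1.5, Route 3 14/29≈0.483.
All 5 pallets of Route 7 fit (value 43) → 41 remain.
Route 27: take in full, 16 pallets for value 50 → 25 left.
Take all of Route 1 (19 pallets, value 49) → 6 pallets left.
Fill the last 6 pallets with part of Route 22: 6/15 of it earns 10.
Total value = 152.

152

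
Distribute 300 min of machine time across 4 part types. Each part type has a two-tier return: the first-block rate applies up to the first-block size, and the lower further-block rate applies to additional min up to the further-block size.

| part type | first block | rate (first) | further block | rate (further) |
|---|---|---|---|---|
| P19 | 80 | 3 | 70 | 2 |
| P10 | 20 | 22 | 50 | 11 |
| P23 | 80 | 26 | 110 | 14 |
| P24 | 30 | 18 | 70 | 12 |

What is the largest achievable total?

Order all 8 blocks by rate: P23/T1 26 > P10/T1 22 > P24/T1 18 > P23/T2 14 > P24/T2 12 > P10/T2 11 > P19/T1 3 > P19/T2 2.
Fill P23 T1 block (80 at 26) — 220 left.
P10/T1 (22): +20 — 200 left.
Fill P24 T1 block (30 at 18) — 170 left.
P23/T2 (14): +110 — 60 left.
P24/T2: +60 of 70 at 12; pool empty.
Total = 26×80 + 22×20 + 18×30 + 14×110 + 12×60 = 5320.

5320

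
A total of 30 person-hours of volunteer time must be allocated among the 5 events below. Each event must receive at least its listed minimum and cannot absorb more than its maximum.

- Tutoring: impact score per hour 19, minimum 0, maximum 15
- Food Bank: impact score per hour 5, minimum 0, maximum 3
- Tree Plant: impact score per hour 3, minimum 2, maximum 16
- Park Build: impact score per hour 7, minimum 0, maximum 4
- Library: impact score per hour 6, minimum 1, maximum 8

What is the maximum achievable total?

Meeting every minimum uses 0+0+2+0+1 = 3 person-hours, leaving 27.
Highest impact score per hour first: Tutoring 19 > Park Build 7 > Library 6 > Food Bank 5 > Tree Plant 3.
Give Tutoring 15 more to hit its cap of 15 — 12 left.
Park Build: +4 to 4 (cap) — 8 left.
Library takes 7 more to reach its cap of 8 — 1 left.
Only 1 left; Food Bank takes them to reach 1.
Total = 19×15 + 5×1 + 3×2 + 7×4 + 6×8 = 372.

372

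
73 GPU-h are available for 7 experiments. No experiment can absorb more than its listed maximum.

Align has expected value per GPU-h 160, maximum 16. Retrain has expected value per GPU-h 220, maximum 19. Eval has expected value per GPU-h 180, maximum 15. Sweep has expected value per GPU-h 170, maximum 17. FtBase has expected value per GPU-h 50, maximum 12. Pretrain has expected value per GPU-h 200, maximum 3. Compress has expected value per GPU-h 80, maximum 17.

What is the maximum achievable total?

13170

Highest expected value per GPU-h first: Retrain 220 > Pretrain 200 > Eval 180 > Sweep 170 > Align 160 > Compress 80 > FtBase 50.
Retrain: +19 to 19 (cap) ; 54 left.
Pretrain: +3 to 3 (cap) ; 51 left.
Eval: +15 to 15 (cap) ; 36 left.
Sweep takes 17 to reach its cap of 17 ; 19 left.
Give Align 16 to hit its cap of 16 ; 3 left.
Only 3 left; Compress takes them to reach 3.
Total = 160×16 + 220×19 + 180×15 + 170×17 + 200×3 + 80×3 = 13170.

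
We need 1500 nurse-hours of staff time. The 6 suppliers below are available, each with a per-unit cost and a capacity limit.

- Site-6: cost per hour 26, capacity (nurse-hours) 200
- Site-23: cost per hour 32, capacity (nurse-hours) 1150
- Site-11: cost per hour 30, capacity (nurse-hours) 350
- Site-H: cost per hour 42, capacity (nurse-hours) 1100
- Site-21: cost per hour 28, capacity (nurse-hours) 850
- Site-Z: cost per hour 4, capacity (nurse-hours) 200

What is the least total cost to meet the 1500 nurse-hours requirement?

37300

Use suppliers in increasing cost order.
Site-Z (4): use full 200 ; 1300 nurse-hours to go.
Site-6 at 26: take all 200 nurse-hours ; 1100 still needed.
Site-21 (28): use full 850 ; 250 nurse-hours to go.
Site-11 at 30: take 250 of its 350 ; requirement met.
Site-23, Site-H: unused.
Cost = 200×4 + 200×26 + 850×28 + 250×30 = 37300.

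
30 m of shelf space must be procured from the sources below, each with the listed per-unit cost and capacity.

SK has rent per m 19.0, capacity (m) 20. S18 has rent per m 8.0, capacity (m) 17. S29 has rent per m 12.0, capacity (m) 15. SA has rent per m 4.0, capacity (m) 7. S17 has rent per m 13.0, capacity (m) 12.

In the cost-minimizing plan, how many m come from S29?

Fill from the cheapest source first.
SA at 4.0: take all 7 m → 23 still needed.
Take 17 from S18 at 8.0 → need 6 more.
Take 6 from S29 at 12.0 to finish.
S17, SK: unused.

6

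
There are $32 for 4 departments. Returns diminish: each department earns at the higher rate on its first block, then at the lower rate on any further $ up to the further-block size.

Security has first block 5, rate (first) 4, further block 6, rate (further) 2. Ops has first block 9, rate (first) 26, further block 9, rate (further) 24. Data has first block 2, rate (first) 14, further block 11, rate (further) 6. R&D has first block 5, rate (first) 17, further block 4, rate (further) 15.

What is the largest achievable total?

Treat each block as its own option and order by rate: Ops/first 26 > Ops/second 24 > R&D/first 17 > R&D/second 15 > Data/first 14 > Data/second 6 > Security/first 4 > Security/second 2.
Ops first at 26: fill all 9 ; 23 left.
Ops/second (24): +9 ; 14 left.
R&D first at 17: fill all 5 ; 9 left.
R&D/second (15): +4 ; 5 left.
Data/first (14): +2 ; 3 left.
Data/second: +3 of 11 at 6; pool empty.
Total = 26×9 + 24×9 + 17×5 + 15×4 + 14×2 + 6×3 = 641.

641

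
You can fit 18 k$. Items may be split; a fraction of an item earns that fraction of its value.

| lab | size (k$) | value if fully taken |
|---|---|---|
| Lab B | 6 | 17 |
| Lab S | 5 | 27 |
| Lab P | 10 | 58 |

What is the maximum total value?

Best value per unit of size first: Lab P 58/10≈5.8, Lab S 27/5≈5.4, Lab B 17/6≈2.83.
Lab P: take in full, 10 k$ for value 58 → 8 left.
All 5 k$ of Lab S fit (value 27) → 3 remain.
Only 3 k$ remain; take 3/6 of Lab B for value 17×3/6 = 8.5.
Total value = 93.5.

93.5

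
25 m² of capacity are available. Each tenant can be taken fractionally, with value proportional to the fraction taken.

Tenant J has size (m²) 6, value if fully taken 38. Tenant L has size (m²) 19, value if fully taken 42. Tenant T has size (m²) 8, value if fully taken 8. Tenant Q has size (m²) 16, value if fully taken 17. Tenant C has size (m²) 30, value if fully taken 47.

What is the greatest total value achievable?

80

Sort by value density: Tenant J 38/6≈6.33, Tenant L 42/19≈2.21, Tenant C 47/30≈1.57, Tenant Q 17/16≈1.06, Tenant T 8/8≈1.
Take all of Tenant J (6 m², value 38) — 19 m² left.
All 19 m² of Tenant L fit (value 42) — 0 remain.
Total value = 80.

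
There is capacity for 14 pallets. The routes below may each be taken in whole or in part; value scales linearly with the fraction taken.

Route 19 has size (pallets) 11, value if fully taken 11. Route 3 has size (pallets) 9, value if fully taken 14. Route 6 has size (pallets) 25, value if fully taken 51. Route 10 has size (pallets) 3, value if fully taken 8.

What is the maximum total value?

30.44

Sort by value density: Route 10 8/3≈2.67, Route 6 51/25≈2.04, Route 3 14/9≈1.56, Route 19 11/11≈1.
All 3 pallets of Route 10 fit (value 8) ; 11 remain.
Only 11 pallets remain; take 11/25 of Route 6 for value 51×11/25 = 22.44.
Total value = 30.44.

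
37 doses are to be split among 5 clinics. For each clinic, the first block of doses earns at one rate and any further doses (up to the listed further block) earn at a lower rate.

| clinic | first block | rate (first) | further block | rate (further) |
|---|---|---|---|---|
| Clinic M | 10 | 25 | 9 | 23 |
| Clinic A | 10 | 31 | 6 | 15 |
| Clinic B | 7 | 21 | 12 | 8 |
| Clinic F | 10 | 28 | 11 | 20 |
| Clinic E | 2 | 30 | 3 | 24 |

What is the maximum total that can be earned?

Rank every tier by rate: Clinic A/first 31 > Clinic E/first 30 > Clinic F/first 28 > Clinic M/first 25 > Clinic E/second 24 > Clinic M/second 23 > Clinic B/first 21 > Clinic F/second 20 > Clinic A/second 15 > Clinic B/second 8.
Clinic A/first (31): +10 — 27 left.
Clinic E/first (30): +2 — 25 left.
Clinic F/first (28): +10 — 15 left.
Clinic M first at 25: fill all 10 — 5 left.
Fill Clinic E second block (3 at 24) — 2 left.
2 remain; put them into Clinic M second at 23.
Total = 31×10 + 30×2 + 28×10 + 25×10 + 24×3 + 23×2 = 1018.

1018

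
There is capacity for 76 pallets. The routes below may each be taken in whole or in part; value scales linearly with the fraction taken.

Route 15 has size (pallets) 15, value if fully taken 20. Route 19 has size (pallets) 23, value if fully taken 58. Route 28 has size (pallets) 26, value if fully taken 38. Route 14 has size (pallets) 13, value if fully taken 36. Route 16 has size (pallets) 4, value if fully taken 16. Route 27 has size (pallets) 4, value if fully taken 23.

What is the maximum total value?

Best value per unit of size first: Route 27 23/4≈5.75, Route 16 16/4≈4, Route 14 36/13≈2.77, Route 19 58/23≈2.52, Route 28 38/26≈1.46, Route 15 20/15≈1.33.
Take all of Route 27 (4 pallets, value 23) ; 72 pallets left.
Route 16: take in full, 4 pallets for value 16 ; 68 left.
Take all of Route 14 (13 pallets, value 36) ; 55 pallets left.
All 23 pallets of Route 19 fit (value 58) ; 32 remain.
Route 28: take in full, 26 pallets for value 38 ; 6 left.
6 pallets left: a 6/15 share of Route 15 gives 20×6/15 = 8.
Total value = 179.

179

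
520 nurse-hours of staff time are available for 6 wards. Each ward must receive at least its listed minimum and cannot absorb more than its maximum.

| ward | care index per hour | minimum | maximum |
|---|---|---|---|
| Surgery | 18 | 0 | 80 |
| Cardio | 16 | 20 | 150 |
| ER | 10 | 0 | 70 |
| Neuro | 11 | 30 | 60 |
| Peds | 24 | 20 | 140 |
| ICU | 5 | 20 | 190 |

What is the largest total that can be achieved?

8660

Meeting every minimum uses 0+20+0+30+20+20 = 90 nurse-hours, leaving 430.
Highest care index per hour first: Peds 24 > Surgery 18 > Cardio 16 > Neuro 11 > ER 10 > ICU 5.
Give Peds 120 more to hit its cap of 140 ; 310 left.
Give Surgery 80 more to hit its cap of 80 ; 230 left.
Cardio takes 130 more to reach its cap of 150 ; 100 left.
Give Neuro 30 more to hit its cap of 60 ; 70 left.
ER: +70 to 70 (cap) ; 0 left.
Total = 18×80 + 16×150 + 10×70 + 11×60 + 24×140 + 5×20 = 8660.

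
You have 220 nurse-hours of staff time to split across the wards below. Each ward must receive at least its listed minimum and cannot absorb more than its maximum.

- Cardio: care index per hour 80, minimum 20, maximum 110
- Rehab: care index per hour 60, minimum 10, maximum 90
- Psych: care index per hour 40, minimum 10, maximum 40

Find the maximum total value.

15000

Meeting every minimum uses 20+10+10 = 40 nurse-hours, leaving 180.
Rank by care index per hour: Cardio 80 > Rehab 60 > Psych 40.
Cardio: +90 to 110 (cap) → 90 left.
Rehab: +80 to 90 (cap) → 10 left.
Only 10 left; Psych takes them to reach 20.
Total = 80×110 + 60×90 + 40×20 = 15000.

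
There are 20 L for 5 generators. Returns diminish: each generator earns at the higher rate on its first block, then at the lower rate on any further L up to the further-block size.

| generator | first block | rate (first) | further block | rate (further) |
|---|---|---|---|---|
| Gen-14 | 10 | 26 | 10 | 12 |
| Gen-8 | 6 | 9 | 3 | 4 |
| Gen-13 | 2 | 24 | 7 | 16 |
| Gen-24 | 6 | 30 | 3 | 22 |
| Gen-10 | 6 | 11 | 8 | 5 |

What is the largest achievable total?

532

Rank every tier by rate: Gen-24/first 30 > Gen-14/first 26 > Gen-13/first 24 > Gen-24/second 22 > Gen-13/second 16 > Gen-14/second 12 > Gen-10/first 11 > Gen-8/first 9 > Gen-10/second 5 > Gen-8/second 4.
Fill Gen-24 first block (6 at 30) → 14 left.
Gen-14 first at 26: fill all 10 → 4 left.
Gen-13/first (24): +2 → 2 left.
Gen-24/second: +2 of 3 at 22; pool empty.
Total = 30×6 + 26×10 + 24×2 + 22×2 = 532.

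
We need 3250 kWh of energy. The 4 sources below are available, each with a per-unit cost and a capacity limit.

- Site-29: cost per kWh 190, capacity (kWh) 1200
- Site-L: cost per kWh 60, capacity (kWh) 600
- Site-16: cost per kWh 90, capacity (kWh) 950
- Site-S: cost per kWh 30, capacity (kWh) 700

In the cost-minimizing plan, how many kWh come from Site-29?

Cheapest first:
Site-S at 30: take all 700 kWh ; 2550 still needed.
Site-L (60): use full 600 ; 1950 kWh to go.
Take 950 from Site-16 at 90 ; need 1000 more.
Site-29 (190): take the remaining 1000 ; done.

1000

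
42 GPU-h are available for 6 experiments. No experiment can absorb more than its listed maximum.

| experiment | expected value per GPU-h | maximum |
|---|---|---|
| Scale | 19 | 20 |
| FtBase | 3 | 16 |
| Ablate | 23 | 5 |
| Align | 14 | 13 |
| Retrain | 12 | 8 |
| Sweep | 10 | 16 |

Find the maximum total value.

725

Order the experiments by expected value per GPU-h: Ablate 23 > Scale 19 > Align 14 > Retrain 12 > Sweep 10 > FtBase 3.
Ablate takes 5 to reach its cap of 5 — 37 left.
Scale: +20 to 20 (cap) — 17 left.
Align: +13 to 13 (cap) — 4 left.
Retrain has room for 8 but only 4 remain, so it gets 4.
Total = 19×20 + 23×5 + 14×13 + 12×4 = 725.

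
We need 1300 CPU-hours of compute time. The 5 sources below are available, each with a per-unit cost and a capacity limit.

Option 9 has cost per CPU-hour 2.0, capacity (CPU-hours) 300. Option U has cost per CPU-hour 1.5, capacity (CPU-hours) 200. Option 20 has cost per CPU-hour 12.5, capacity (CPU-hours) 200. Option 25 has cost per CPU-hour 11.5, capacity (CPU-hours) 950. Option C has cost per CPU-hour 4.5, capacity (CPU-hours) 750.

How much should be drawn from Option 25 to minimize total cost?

Cheapest first:
Option U at 1.5: take all 200 CPU-hours ; 1100 still needed.
Option 9 at 2.0: take all 300 CPU-hours ; 800 still needed.
Option C (4.5): use full 750 ; 50 CPU-hours to go.
Take 50 from Option 25 at 11.5 to finish.
Option 20: unused.

50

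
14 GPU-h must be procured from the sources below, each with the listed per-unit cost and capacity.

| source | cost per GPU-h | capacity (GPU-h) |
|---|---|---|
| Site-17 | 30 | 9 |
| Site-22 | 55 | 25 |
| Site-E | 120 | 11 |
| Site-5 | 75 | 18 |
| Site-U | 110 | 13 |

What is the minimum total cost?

Cheapest first:
Site-17 (30): use full 9 — 5 GPU-h to go.
Take 5 from Site-22 at 55 to finish.
Site-5, Site-U, Site-E: unused.
Cost = 9×30 + 5×55 = 545.

545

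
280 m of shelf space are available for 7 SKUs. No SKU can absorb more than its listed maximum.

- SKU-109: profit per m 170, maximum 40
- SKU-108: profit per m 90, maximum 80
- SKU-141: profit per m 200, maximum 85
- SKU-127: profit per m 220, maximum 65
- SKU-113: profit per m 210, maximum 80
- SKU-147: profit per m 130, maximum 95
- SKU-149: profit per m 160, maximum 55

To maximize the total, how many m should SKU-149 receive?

Highest profit per m first: SKU-127 220 > SKU-113 210 > SKU-141 200 > SKU-109 170 > SKU-149 160 > SKU-147 130 > SKU-108 90.
SKU-127: +65 to 65 (cap) → 215 left.
SKU-113 takes 80 to reach its cap of 80 → 135 left.
Give SKU-141 85 to hit its cap of 85 → 50 left.
SKU-109 takes 40 to reach its cap of 40 → 10 left.
SKU-149 has room for 55 but only 10 remain, so it gets 10.

10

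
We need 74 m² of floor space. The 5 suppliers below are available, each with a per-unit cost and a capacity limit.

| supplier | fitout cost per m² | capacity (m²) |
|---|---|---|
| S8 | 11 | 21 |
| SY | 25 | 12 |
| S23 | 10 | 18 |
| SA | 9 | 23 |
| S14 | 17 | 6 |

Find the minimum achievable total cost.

Cheapest first:
Take 23 from SA at 9 ; need 51 more.
S23 at 10: take all 18 m² ; 33 still needed.
S8 at 11: take all 21 m² ; 12 still needed.
Take 6 from S14 at 17 ; need 6 more.
Take 6 from SY at 25 to finish.
Cost = 23×9 + 18×10 + 21×11 + 6×17 + 6×25 = 870.

870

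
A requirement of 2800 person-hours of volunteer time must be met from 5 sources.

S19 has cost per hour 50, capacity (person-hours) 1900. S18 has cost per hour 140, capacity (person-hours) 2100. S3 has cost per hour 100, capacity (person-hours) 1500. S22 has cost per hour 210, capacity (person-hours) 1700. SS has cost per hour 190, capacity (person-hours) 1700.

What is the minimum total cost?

Cheapest first:
S19 (50): use full 1900 ; 900 person-hours to go.
Take 900 from S3 at 100 to finish.
S18, SS, S22: unused.
Cost = 1900×50 + 900×100 = 185000.

185000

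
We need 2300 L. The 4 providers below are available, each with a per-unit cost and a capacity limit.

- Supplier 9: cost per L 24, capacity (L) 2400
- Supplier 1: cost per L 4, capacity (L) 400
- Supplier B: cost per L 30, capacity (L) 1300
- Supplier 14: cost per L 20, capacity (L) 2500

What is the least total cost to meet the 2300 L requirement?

39600

Fill from the cheapest provider first.
Supplier 1 (4): use full 400 — 1900 L to go.
Supplier 14 (20): take the remaining 1900 — done.
Supplier 9, Supplier B: unused.
Cost = 400×4 + 1900×20 = 39600.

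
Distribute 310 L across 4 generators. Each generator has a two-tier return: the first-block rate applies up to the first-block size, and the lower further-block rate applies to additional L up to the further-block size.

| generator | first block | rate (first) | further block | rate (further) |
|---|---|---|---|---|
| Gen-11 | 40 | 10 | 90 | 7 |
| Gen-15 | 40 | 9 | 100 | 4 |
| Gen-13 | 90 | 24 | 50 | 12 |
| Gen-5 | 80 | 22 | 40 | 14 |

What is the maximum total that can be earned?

Rank every tier by rate: Gen-13/first 24 > Gen-5/first 22 > Gen-5/second 14 > Gen-13/second 12 > Gen-11/first 10 > Gen-15/first 9 > Gen-11/second 7 > Gen-15/second 4.
Gen-13 first at 24: fill all 90 → 220 left.
Gen-5 first at 22: fill all 80 → 140 left.
Gen-5 second at 14: fill all 40 → 100 left.
Gen-13 second at 12: fill all 50 → 50 left.
Fill Gen-11 first block (40 at 10) → 10 left.
Gen-15/first: +10 of 40 at 9; pool empty.
Total = 24×90 + 22×80 + 14×40 + 12×50 + 10×40 + 9×10 = 5570.

5570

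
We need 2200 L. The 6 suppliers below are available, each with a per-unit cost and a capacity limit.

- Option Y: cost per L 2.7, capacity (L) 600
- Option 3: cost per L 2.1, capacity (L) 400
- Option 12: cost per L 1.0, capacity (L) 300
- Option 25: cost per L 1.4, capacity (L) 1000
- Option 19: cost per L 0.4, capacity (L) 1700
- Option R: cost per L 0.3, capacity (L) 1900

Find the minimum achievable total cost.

Use suppliers in increasing cost order.
Take 1900 from Option R at 0.3 → need 300 more.
Option 19 at 0.4: take 300 of its 1700 → requirement met.
Option 12, Option 25, Option 3, Option Y: unused.
Cost = 1900×0.3 + 300×0.4 = 690.

690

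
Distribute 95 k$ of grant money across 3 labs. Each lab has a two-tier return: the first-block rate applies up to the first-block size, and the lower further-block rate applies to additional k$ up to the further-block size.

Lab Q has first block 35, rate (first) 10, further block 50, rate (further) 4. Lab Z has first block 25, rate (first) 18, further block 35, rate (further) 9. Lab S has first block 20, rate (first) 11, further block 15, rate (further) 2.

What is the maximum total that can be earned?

1155

Rank every tier by rate: Lab Z/tier1 18 > Lab S/tier1 11 > Lab Q/tier1 10 > Lab Z/tier2 9 > Lab Q/tier2 4 > Lab S/tier2 2.
Lab Z tier1 at 18: fill all 25 — 70 left.
Lab S/tier1 (11): +20 — 50 left.
Lab Q/tier1 (10): +35 — 15 left.
15 remain; put them into Lab Z tier2 at 9.
Total = 18×25 + 11×20 + 10×35 + 9×15 = 1155.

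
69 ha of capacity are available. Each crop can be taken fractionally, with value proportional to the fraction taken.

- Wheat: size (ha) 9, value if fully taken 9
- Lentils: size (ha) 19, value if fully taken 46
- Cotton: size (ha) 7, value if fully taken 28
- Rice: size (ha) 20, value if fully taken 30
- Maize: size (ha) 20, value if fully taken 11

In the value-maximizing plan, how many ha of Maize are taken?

Rank by value-to-size ratio: Cotton 28/7≈4, Lentils 46/19≈2.42, Rice 30/20≈1.5, Wheat 9/9≈1, Maize 11/20≈0.55.
All 7 ha of Cotton fit (value 28) — 62 remain.
Take all of Lentils (19 ha, value 46) — 43 ha left.
Take all of Rice (20 ha, value 30) — 23 ha left.
Take all of Wheat (9 ha, value 9) — 14 ha left.
14 ha left: a 14/20 share of Maize gives 11×14/20 = 7.7.

14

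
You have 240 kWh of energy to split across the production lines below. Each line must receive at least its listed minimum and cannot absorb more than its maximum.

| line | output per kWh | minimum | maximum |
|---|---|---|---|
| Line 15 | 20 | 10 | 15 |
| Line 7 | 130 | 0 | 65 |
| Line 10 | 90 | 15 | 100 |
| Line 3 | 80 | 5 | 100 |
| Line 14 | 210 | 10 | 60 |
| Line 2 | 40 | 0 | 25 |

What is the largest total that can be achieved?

Meeting every minimum uses 10+0+15+5+10+0 = 40 kWh, leaving 200.
Highest output per kWh first: Line 14 210 > Line 7 130 > Line 10 90 > Line 3 80 > Line 2 40 > Line 15 20.
Line 14 takes 50 more to reach its cap of 60 ; 150 left.
Line 7: +65 to 65 (cap) ; 85 left.
Give Line 10 85 more to hit its cap of 100 ; 0 left.
Total = 20×10 + 130×65 + 90×100 + 80×5 + 210×60 = 30650.

30650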